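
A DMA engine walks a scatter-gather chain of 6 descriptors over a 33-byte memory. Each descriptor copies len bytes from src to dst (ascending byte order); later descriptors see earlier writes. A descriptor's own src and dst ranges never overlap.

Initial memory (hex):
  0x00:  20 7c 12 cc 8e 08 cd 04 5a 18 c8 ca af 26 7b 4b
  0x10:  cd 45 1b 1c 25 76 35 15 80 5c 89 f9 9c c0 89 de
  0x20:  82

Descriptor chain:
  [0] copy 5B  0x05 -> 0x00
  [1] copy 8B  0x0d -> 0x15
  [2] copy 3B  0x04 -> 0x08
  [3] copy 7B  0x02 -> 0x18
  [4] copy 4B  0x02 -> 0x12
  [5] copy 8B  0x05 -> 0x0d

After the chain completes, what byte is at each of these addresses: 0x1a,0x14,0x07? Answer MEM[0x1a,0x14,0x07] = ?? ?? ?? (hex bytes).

D0: mem[0x00..0x04] <- [08 cd 04 5a 18]
D1: mem[0x15..0x1c] <- [26 7b 4b cd 45 1b 1c 25]
D2: mem[0x08..0x0a] <- [18 08 cd]
D3: mem[0x18..0x1e] <- [04 5a 18 08 cd 04 18]
D4: mem[0x12..0x15] <- [04 5a 18 08]
D5: mem[0x0d..0x14] <- [08 cd 04 18 08 cd ca af]
query mem[0x1a]=0x18, mem[0x14]=0xaf, mem[0x07]=0x04

MEM[0x1a,0x14,0x07] = 18 af 04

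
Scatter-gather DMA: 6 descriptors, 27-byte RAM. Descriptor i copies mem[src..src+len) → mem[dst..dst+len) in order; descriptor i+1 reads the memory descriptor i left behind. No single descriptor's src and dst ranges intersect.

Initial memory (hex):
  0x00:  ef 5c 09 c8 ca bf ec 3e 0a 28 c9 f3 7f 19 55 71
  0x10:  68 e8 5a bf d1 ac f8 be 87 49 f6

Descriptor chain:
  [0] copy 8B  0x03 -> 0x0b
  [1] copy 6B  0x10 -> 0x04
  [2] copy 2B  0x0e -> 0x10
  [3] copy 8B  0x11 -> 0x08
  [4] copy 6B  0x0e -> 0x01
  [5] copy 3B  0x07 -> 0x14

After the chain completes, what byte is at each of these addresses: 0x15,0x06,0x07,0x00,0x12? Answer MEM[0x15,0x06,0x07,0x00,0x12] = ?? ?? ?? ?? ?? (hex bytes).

  after D0: wrote 8B at 0x0b = c8cabfec3e0a28c9
  after D1: wrote 6B at 0x04 = 0a28c9bfd1ac
  after D2: wrote 2B at 0x10 = ec3e
  after D3: wrote 8B at 0x08 = 3ec9bfd1acf8be87
  after D4: wrote 6B at 0x01 = be87ec3ec9bf
  after D5: wrote 3B at 0x14 = bf3ec9
query mem[0x15]=0x3e, mem[0x06]=0xbf, mem[0x07]=0xbf, mem[0x00]=0xef, mem[0x12]=0xc9

MEM[0x15,0x06,0x07,0x00,0x12] = 3e bf bf ef c9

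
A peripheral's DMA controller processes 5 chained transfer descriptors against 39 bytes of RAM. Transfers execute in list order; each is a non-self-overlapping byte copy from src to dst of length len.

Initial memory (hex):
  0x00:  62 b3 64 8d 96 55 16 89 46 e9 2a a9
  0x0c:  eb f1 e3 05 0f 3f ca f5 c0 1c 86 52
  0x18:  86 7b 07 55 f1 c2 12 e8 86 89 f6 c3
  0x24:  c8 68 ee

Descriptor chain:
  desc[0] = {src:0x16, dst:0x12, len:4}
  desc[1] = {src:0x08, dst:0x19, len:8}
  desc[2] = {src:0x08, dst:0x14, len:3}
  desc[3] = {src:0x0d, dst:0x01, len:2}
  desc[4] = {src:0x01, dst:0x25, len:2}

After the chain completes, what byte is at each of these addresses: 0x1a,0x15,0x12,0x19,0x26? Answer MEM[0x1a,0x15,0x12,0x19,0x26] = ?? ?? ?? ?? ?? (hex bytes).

[0] 0x16->0x12 len=4 : 86 52 86 7b
[1] 0x08->0x19 len=8 : 46 e9 2a a9 eb f1 e3 05
[2] 0x08->0x14 len=3 : 46 e9 2a
[3] 0x0d->0x01 len=2 : f1 e3
[4] 0x01->0x25 len=2 : f1 e3
query mem[0x1a]=0xe9, mem[0x15]=0xe9, mem[0x12]=0x86, mem[0x19]=0x46, mem[0x26]=0xe3

MEM[0x1a,0x15,0x12,0x19,0x26] = e9 e9 86 46 e3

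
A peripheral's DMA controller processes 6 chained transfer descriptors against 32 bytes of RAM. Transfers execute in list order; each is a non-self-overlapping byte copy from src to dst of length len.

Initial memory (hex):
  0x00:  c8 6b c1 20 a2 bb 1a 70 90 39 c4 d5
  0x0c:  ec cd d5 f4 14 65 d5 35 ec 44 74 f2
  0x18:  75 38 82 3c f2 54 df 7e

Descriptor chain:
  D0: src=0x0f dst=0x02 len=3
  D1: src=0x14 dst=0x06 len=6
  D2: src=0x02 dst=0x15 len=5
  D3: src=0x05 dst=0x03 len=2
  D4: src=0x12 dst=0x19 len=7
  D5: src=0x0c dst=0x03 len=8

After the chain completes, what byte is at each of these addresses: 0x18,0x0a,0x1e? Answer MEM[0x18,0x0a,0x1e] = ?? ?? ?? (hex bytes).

MEM[0x18,0x0a,0x1e] = bb 35 65

#0 dst[0x02+3] := {0xf4,0x14,0x65}
#1 dst[0x06+6] := {0xec,0x44,0x74,0xf2,0x75,0x38}
#2 dst[0x15+5] := {0xf4,0x14,0x65,0xbb,0xec}
#3 dst[0x03+2] := {0xbb,0xec}
#4 dst[0x19+7] := {0xd5,0x35,0xec,0xf4,0x14,0x65,0xbb}
#5 dst[0x03+8] := {0xec,0xcd,0xd5,0xf4,0x14,0x65,0xd5,0x35}
query mem[0x18]=0xbb, mem[0x0a]=0x35, mem[0x1e]=0x65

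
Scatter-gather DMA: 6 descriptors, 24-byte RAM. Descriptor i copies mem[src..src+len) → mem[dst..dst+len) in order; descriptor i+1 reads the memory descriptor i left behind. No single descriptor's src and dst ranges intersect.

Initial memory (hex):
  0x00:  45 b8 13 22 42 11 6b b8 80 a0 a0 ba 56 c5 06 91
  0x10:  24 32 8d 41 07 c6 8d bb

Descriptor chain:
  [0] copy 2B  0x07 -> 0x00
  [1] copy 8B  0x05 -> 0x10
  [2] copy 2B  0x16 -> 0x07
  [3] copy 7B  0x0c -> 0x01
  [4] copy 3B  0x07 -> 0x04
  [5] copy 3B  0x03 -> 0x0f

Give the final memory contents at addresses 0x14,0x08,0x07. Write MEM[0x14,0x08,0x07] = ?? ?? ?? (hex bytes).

MEM[0x14,0x08,0x07] = a0 56 b8

#0 dst[0x00+2] := {0xb8,0x80}
#1 dst[0x10+8] := {0x11,0x6b,0xb8,0x80,0xa0,0xa0,0xba,0x56}
#2 dst[0x07+2] := {0xba,0x56}
#3 dst[0x01+7] := {0x56,0xc5,0x06,0x91,0x11,0x6b,0xb8}
#4 dst[0x04+3] := {0xb8,0x56,0xa0}
#5 dst[0x0f+3] := {0x06,0xb8,0x56}
query mem[0x14]=0xa0, mem[0x08]=0x56, mem[0x07]=0xb8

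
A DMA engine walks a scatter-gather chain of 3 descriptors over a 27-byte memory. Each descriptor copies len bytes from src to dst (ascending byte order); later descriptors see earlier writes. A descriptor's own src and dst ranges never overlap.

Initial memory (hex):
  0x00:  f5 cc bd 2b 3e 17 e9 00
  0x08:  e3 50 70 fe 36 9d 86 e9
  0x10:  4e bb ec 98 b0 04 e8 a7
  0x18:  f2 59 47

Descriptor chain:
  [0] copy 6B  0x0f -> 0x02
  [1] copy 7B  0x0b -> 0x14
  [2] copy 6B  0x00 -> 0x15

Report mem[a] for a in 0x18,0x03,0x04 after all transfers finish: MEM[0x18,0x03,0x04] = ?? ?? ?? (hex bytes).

  after D0: wrote 6B at 0x02 = e94ebbec98b0
  after D1: wrote 7B at 0x14 = fe369d86e94ebb
  after D2: wrote 6B at 0x15 = f5cce94ebbec
query mem[0x18]=0x4e, mem[0x03]=0x4e, mem[0x04]=0xbb

MEM[0x18,0x03,0x04] = 4e 4e bb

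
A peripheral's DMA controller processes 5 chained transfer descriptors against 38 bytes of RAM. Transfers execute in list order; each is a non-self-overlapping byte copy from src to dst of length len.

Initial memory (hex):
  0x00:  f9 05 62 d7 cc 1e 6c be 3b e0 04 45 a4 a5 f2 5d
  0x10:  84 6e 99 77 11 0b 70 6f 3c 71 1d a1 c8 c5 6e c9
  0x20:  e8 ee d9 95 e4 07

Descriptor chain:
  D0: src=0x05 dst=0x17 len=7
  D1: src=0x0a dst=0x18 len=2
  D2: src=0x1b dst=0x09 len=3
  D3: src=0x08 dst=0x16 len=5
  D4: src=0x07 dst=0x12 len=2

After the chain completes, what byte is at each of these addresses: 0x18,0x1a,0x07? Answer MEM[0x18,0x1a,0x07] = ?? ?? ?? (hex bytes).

[0] 0x05->0x17 len=7 : 1e 6c be 3b e0 04 45
[1] 0x0a->0x18 len=2 : 04 45
[2] 0x1b->0x09 len=3 : e0 04 45
[3] 0x08->0x16 len=5 : 3b e0 04 45 a4
[4] 0x07->0x12 len=2 : be 3b
query mem[0x18]=0x04, mem[0x1a]=0xa4, mem[0x07]=0xbe

MEM[0x18,0x1a,0x07] = 04 a4 be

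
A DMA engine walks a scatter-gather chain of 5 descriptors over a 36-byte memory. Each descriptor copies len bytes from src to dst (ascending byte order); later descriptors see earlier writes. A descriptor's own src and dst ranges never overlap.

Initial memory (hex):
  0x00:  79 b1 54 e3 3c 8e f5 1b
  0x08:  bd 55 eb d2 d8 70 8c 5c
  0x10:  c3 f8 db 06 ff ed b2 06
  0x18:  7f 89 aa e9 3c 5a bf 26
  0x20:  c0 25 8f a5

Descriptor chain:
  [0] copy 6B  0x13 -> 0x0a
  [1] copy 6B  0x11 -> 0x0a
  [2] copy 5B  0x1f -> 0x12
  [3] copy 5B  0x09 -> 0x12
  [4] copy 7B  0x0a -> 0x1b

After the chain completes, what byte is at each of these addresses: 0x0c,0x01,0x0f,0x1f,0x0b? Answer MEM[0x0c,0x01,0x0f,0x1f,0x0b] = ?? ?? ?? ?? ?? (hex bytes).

MEM[0x0c,0x01,0x0f,0x1f,0x0b] = 06 b1 b2 ed db

D0: mem[0x0a..0x0f] <- [06 ff ed b2 06 7f]
D1: mem[0x0a..0x0f] <- [f8 db 06 ff ed b2]
D2: mem[0x12..0x16] <- [26 c0 25 8f a5]
D3: mem[0x12..0x16] <- [55 f8 db 06 ff]
D4: mem[0x1b..0x21] <- [f8 db 06 ff ed b2 c3]
query mem[0x0c]=0x06, mem[0x01]=0xb1, mem[0x0f]=0xb2, mem[0x1f]=0xed, mem[0x0b]=0xdb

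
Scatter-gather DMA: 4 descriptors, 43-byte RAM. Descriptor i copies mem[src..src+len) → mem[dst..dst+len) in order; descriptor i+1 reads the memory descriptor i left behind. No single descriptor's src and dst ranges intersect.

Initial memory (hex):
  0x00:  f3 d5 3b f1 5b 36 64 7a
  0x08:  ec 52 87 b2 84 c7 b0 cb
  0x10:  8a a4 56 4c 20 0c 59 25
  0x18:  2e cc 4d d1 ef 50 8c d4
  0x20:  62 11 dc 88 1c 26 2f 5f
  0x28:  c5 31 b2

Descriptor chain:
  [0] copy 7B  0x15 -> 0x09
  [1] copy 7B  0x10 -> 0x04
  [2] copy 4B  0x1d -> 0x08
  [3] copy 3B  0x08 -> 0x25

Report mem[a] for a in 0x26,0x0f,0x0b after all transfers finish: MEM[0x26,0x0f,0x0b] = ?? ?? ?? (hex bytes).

MEM[0x26,0x0f,0x0b] = 8c d1 62

D0: mem[0x09..0x0f] <- [0c 59 25 2e cc 4d d1]
D1: mem[0x04..0x0a] <- [8a a4 56 4c 20 0c 59]
D2: mem[0x08..0x0b] <- [50 8c d4 62]
D3: mem[0x25..0x27] <- [50 8c d4]
query mem[0x26]=0x8c, mem[0x0f]=0xd1, mem[0x0b]=0x62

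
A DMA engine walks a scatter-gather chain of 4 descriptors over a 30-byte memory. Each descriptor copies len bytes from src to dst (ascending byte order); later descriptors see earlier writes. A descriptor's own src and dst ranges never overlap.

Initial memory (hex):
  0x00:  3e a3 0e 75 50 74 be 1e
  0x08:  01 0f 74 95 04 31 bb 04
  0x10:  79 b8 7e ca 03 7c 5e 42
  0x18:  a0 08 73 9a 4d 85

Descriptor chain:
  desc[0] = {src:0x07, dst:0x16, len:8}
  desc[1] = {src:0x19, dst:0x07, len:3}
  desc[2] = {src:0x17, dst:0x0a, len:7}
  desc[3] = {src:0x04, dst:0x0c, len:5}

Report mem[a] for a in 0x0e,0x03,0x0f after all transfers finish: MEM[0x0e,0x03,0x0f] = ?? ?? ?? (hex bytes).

MEM[0x0e,0x03,0x0f] = be 75 74

#0 dst[0x16+8] := {0x1e,0x01,0x0f,0x74,0x95,0x04,0x31,0xbb}
#1 dst[0x07+3] := {0x74,0x95,0x04}
#2 dst[0x0a+7] := {0x01,0x0f,0x74,0x95,0x04,0x31,0xbb}
#3 dst[0x0c+5] := {0x50,0x74,0xbe,0x74,0x95}
query mem[0x0e]=0xbe, mem[0x03]=0x75, mem[0x0f]=0x74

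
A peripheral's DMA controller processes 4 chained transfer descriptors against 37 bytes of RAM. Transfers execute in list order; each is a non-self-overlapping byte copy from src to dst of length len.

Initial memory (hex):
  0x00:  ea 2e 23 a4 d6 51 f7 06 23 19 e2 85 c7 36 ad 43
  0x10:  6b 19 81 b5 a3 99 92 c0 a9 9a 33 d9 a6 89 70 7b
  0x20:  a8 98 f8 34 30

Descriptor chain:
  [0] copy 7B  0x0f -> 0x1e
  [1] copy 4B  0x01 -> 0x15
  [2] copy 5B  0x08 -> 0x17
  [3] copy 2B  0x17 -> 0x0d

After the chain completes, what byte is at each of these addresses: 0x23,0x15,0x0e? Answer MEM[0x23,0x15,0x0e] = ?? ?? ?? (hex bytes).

D0: mem[0x1e..0x24] <- [43 6b 19 81 b5 a3 99]
D1: mem[0x15..0x18] <- [2e 23 a4 d6]
D2: mem[0x17..0x1b] <- [23 19 e2 85 c7]
D3: mem[0x0d..0x0e] <- [23 19]
query mem[0x23]=0xa3, mem[0x15]=0x2e, mem[0x0e]=0x19

MEM[0x23,0x15,0x0e] = a3 2e 19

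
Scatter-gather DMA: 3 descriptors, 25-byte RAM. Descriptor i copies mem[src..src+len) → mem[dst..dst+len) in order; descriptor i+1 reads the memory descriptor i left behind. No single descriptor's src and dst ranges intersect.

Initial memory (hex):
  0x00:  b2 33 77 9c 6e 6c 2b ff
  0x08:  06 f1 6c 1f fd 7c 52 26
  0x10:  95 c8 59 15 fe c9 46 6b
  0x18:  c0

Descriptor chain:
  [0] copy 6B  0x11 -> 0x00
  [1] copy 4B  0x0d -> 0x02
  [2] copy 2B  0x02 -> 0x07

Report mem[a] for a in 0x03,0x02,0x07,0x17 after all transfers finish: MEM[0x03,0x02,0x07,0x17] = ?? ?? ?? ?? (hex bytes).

[0] 0x11->0x00 len=6 : c8 59 15 fe c9 46
[1] 0x0d->0x02 len=4 : 7c 52 26 95
[2] 0x02->0x07 len=2 : 7c 52
query mem[0x03]=0x52, mem[0x02]=0x7c, mem[0x07]=0x7c, mem[0x17]=0x6b

MEM[0x03,0x02,0x07,0x17] = 52 7c 7c 6b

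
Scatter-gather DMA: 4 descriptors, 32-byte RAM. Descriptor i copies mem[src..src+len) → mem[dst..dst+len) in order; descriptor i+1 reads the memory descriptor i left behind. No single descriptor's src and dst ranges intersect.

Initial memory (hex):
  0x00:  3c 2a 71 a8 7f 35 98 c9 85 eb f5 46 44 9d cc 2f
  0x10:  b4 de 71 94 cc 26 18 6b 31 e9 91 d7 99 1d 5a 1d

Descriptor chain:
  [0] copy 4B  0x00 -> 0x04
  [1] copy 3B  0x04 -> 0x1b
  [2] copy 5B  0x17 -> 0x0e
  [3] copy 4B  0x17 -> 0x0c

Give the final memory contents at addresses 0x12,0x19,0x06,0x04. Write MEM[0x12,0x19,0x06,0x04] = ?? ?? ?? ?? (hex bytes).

[0] 0x00->0x04 len=4 : 3c 2a 71 a8
[1] 0x04->0x1b len=3 : 3c 2a 71
[2] 0x17->0x0e len=5 : 6b 31 e9 91 3c
[3] 0x17->0x0c len=4 : 6b 31 e9 91
query mem[0x12]=0x3c, mem[0x19]=0xe9, mem[0x06]=0x71, mem[0x04]=0x3c

MEM[0x12,0x19,0x06,0x04] = 3c e9 71 3c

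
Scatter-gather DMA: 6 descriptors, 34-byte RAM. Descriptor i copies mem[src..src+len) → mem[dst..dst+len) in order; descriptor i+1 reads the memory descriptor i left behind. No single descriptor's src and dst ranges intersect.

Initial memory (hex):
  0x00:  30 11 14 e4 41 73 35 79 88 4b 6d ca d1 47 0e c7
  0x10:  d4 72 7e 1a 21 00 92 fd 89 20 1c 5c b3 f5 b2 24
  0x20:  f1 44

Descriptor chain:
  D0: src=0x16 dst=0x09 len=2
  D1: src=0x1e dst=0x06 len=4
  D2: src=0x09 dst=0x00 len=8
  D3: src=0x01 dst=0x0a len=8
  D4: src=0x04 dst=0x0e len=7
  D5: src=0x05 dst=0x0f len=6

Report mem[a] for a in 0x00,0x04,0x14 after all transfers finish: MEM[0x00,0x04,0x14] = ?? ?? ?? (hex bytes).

D0: mem[0x09..0x0a] <- [92 fd]
D1: mem[0x06..0x09] <- [b2 24 f1 44]
D2: mem[0x00..0x07] <- [44 fd ca d1 47 0e c7 d4]
D3: mem[0x0a..0x11] <- [fd ca d1 47 0e c7 d4 f1]
D4: mem[0x0e..0x14] <- [47 0e c7 d4 f1 44 fd]
D5: mem[0x0f..0x14] <- [0e c7 d4 f1 44 fd]
query mem[0x00]=0x44, mem[0x04]=0x47, mem[0x14]=0xfd

MEM[0x00,0x04,0x14] = 44 47 fd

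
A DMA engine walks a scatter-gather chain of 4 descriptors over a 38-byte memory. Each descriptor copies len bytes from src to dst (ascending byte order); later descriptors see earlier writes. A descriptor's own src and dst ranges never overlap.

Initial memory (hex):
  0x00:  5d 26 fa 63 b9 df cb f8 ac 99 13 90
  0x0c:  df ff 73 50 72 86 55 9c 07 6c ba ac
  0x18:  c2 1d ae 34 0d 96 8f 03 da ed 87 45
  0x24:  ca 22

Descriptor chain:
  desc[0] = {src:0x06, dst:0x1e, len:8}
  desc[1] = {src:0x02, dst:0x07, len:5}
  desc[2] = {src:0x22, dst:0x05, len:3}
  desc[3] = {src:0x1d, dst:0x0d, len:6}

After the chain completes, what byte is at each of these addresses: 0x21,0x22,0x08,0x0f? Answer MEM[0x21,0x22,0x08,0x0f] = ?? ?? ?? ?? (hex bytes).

MEM[0x21,0x22,0x08,0x0f] = 99 13 63 f8

D0: mem[0x1e..0x25] <- [cb f8 ac 99 13 90 df ff]
D1: mem[0x07..0x0b] <- [fa 63 b9 df cb]
D2: mem[0x05..0x07] <- [13 90 df]
D3: mem[0x0d..0x12] <- [96 cb f8 ac 99 13]
query mem[0x21]=0x99, mem[0x22]=0x13, mem[0x08]=0x63, mem[0x0f]=0xf8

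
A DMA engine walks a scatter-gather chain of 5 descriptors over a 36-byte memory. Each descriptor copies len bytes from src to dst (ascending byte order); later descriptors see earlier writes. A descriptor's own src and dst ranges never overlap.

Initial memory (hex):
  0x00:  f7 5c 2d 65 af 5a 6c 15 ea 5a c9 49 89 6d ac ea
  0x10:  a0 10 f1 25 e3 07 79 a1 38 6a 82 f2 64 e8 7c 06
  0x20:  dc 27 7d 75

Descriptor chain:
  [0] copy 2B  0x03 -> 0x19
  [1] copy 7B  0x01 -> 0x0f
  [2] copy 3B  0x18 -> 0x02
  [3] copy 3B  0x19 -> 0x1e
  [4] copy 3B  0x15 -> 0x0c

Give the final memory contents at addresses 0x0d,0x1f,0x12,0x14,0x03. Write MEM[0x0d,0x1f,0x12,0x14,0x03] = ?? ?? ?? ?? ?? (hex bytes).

MEM[0x0d,0x1f,0x12,0x14,0x03] = 79 af af 6c 65

[0] 0x03->0x19 len=2 : 65 af
[1] 0x01->0x0f len=7 : 5c 2d 65 af 5a 6c 15
[2] 0x18->0x02 len=3 : 38 65 af
[3] 0x19->0x1e len=3 : 65 af f2
[4] 0x15->0x0c len=3 : 15 79 a1
query mem[0x0d]=0x79, mem[0x1f]=0xaf, mem[0x12]=0xaf, mem[0x14]=0x6c, mem[0x03]=0x65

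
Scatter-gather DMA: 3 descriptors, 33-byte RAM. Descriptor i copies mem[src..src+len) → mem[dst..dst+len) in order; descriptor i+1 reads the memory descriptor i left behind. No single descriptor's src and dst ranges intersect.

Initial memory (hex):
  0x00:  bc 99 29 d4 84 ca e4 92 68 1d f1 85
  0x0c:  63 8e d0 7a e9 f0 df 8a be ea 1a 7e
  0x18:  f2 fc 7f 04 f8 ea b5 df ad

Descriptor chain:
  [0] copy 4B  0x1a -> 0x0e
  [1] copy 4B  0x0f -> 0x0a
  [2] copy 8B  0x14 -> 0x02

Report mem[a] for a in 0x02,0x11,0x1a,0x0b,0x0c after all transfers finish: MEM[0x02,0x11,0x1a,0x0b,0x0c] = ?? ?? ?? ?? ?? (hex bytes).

D0: mem[0x0e..0x11] <- [7f 04 f8 ea]
D1: mem[0x0a..0x0d] <- [04 f8 ea df]
D2: mem[0x02..0x09] <- [be ea 1a 7e f2 fc 7f 04]
query mem[0x02]=0xbe, mem[0x11]=0xea, mem[0x1a]=0x7f, mem[0x0b]=0xf8, mem[0x0c]=0xea

MEM[0x02,0x11,0x1a,0x0b,0x0c] = be ea 7f f8 ea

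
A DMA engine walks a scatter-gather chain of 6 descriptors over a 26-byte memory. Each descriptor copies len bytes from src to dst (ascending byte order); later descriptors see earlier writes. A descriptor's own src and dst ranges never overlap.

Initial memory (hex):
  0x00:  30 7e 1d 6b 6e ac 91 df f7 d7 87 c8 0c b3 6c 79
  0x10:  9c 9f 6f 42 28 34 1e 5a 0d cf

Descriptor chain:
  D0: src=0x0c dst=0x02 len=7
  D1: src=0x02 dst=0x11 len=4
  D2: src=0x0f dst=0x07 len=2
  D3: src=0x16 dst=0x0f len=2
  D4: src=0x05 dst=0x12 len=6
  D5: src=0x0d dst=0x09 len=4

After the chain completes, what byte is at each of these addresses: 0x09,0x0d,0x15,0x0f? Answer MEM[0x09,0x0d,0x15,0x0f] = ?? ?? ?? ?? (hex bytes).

#0 dst[0x02+7] := {0x0c,0xb3,0x6c,0x79,0x9c,0x9f,0x6f}
#1 dst[0x11+4] := {0x0c,0xb3,0x6c,0x79}
#2 dst[0x07+2] := {0x79,0x9c}
#3 dst[0x0f+2] := {0x1e,0x5a}
#4 dst[0x12+6] := {0x79,0x9c,0x79,0x9c,0xd7,0x87}
#5 dst[0x09+4] := {0xb3,0x6c,0x1e,0x5a}
query mem[0x09]=0xb3, mem[0x0d]=0xb3, mem[0x15]=0x9c, mem[0x0f]=0x1e

MEM[0x09,0x0d,0x15,0x0f] = b3 b3 9c 1e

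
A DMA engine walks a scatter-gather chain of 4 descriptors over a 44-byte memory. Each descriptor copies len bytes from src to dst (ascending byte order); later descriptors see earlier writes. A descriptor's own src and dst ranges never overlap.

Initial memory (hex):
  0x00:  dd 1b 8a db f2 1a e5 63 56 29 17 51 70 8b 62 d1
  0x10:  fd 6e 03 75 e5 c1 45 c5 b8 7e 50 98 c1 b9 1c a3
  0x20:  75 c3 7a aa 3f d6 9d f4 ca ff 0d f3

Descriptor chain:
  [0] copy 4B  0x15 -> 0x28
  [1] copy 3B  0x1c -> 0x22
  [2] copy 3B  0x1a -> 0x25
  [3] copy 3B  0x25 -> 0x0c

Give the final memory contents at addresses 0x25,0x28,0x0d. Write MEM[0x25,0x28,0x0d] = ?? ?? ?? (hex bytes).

MEM[0x25,0x28,0x0d] = 50 c1 98

#0 dst[0x28+4] := {0xc1,0x45,0xc5,0xb8}
#1 dst[0x22+3] := {0xc1,0xb9,0x1c}
#2 dst[0x25+3] := {0x50,0x98,0xc1}
#3 dst[0x0c+3] := {0x50,0x98,0xc1}
query mem[0x25]=0x50, mem[0x28]=0xc1, mem[0x0d]=0x98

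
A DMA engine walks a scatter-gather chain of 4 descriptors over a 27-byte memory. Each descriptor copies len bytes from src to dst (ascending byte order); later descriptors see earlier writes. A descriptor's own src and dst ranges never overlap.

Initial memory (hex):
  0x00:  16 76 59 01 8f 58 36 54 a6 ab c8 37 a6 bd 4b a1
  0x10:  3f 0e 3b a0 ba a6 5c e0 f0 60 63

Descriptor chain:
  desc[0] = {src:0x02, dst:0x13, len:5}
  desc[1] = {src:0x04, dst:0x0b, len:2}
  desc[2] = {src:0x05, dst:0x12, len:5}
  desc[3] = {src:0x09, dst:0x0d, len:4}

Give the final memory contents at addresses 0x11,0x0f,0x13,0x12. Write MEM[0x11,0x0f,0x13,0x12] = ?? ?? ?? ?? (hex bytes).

#0 dst[0x13+5] := {0x59,0x01,0x8f,0x58,0x36}
#1 dst[0x0b+2] := {0x8f,0x58}
#2 dst[0x12+5] := {0x58,0x36,0x54,0xa6,0xab}
#3 dst[0x0d+4] := {0xab,0xc8,0x8f,0x58}
query mem[0x11]=0x0e, mem[0x0f]=0x8f, mem[0x13]=0x36, mem[0x12]=0x58

MEM[0x11,0x0f,0x13,0x12] = 0e 8f 36 58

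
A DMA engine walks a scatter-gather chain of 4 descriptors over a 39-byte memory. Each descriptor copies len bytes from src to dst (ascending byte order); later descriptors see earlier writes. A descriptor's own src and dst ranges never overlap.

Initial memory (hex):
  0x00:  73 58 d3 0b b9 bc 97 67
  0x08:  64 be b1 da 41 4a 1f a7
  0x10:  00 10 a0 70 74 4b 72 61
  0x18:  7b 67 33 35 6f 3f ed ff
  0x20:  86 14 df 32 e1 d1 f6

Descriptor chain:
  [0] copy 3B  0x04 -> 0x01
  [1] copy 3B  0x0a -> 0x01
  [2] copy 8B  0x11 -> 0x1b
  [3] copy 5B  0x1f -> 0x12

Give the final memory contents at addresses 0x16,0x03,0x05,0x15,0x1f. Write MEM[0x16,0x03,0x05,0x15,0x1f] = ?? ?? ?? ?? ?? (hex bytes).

#0 dst[0x01+3] := {0xb9,0xbc,0x97}
#1 dst[0x01+3] := {0xb1,0xda,0x41}
#2 dst[0x1b+8] := {0x10,0xa0,0x70,0x74,0x4b,0x72,0x61,0x7b}
#3 dst[0x12+5] := {0x4b,0x72,0x61,0x7b,0x32}
query mem[0x16]=0x32, mem[0x03]=0x41, mem[0x05]=0xbc, mem[0x15]=0x7b, mem[0x1f]=0x4b

MEM[0x16,0x03,0x05,0x15,0x1f] = 32 41 bc 7b 4b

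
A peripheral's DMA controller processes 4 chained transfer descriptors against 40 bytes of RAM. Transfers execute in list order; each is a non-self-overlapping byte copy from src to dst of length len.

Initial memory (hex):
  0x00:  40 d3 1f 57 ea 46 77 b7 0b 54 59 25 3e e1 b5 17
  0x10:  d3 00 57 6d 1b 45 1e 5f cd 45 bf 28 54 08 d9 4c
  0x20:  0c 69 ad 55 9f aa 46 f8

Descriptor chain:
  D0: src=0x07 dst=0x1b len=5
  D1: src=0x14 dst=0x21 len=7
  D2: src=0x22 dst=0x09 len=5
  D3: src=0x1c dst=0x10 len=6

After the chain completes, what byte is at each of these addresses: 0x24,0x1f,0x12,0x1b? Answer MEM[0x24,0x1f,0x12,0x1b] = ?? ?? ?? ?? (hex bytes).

#0 dst[0x1b+5] := {0xb7,0x0b,0x54,0x59,0x25}
#1 dst[0x21+7] := {0x1b,0x45,0x1e,0x5f,0xcd,0x45,0xbf}
#2 dst[0x09+5] := {0x45,0x1e,0x5f,0xcd,0x45}
#3 dst[0x10+6] := {0x0b,0x54,0x59,0x25,0x0c,0x1b}
query mem[0x24]=0x5f, mem[0x1f]=0x25, mem[0x12]=0x59, mem[0x1b]=0xb7

MEM[0x24,0x1f,0x12,0x1b] = 5f 25 59 b7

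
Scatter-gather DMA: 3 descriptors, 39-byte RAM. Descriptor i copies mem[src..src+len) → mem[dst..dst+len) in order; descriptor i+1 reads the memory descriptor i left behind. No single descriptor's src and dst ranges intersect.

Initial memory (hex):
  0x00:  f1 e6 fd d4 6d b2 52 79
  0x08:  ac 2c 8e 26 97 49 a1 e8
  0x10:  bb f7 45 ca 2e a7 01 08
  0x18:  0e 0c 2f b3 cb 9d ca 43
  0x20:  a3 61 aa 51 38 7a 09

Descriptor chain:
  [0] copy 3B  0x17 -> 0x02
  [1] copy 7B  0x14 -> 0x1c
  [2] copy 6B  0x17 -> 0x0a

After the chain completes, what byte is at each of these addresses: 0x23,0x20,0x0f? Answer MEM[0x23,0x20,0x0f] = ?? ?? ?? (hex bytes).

D0: mem[0x02..0x04] <- [08 0e 0c]
D1: mem[0x1c..0x22] <- [2e a7 01 08 0e 0c 2f]
D2: mem[0x0a..0x0f] <- [08 0e 0c 2f b3 2e]
query mem[0x23]=0x51, mem[0x20]=0x0e, mem[0x0f]=0x2e

MEM[0x23,0x20,0x0f] = 51 0e 2e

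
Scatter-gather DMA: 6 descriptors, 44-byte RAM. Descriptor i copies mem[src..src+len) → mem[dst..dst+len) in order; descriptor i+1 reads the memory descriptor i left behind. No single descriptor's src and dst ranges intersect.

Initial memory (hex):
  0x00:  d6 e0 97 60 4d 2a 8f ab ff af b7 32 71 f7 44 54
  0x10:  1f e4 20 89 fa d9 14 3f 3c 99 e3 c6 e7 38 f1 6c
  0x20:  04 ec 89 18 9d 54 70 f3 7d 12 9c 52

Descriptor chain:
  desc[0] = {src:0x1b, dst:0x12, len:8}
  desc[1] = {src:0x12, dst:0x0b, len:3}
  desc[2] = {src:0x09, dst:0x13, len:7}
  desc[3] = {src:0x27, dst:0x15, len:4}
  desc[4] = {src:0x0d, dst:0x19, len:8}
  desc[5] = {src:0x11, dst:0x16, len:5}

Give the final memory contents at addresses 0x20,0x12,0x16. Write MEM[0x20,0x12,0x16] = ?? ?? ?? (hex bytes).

MEM[0x20,0x12,0x16] = b7 c6 e4

D0: mem[0x12..0x19] <- [c6 e7 38 f1 6c 04 ec 89]
D1: mem[0x0b..0x0d] <- [c6 e7 38]
D2: mem[0x13..0x19] <- [af b7 c6 e7 38 44 54]
D3: mem[0x15..0x18] <- [f3 7d 12 9c]
D4: mem[0x19..0x20] <- [38 44 54 1f e4 c6 af b7]
D5: mem[0x16..0x1a] <- [e4 c6 af b7 f3]
query mem[0x20]=0xb7, mem[0x12]=0xc6, mem[0x16]=0xe4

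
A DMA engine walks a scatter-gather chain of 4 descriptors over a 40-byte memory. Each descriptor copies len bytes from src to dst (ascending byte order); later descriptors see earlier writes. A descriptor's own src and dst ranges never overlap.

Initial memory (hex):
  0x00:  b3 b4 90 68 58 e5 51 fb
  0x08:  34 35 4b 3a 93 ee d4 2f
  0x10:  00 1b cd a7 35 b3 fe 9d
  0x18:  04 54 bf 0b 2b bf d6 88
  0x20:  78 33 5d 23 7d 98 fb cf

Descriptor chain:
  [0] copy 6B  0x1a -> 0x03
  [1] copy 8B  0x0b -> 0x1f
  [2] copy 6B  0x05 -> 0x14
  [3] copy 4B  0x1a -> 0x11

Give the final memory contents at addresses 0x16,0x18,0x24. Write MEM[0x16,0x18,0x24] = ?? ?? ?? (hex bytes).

#0 dst[0x03+6] := {0xbf,0x0b,0x2b,0xbf,0xd6,0x88}
#1 dst[0x1f+8] := {0x3a,0x93,0xee,0xd4,0x2f,0x00,0x1b,0xcd}
#2 dst[0x14+6] := {0x2b,0xbf,0xd6,0x88,0x35,0x4b}
#3 dst[0x11+4] := {0xbf,0x0b,0x2b,0xbf}
query mem[0x16]=0xd6, mem[0x18]=0x35, mem[0x24]=0x00

MEM[0x16,0x18,0x24] = d6 35 00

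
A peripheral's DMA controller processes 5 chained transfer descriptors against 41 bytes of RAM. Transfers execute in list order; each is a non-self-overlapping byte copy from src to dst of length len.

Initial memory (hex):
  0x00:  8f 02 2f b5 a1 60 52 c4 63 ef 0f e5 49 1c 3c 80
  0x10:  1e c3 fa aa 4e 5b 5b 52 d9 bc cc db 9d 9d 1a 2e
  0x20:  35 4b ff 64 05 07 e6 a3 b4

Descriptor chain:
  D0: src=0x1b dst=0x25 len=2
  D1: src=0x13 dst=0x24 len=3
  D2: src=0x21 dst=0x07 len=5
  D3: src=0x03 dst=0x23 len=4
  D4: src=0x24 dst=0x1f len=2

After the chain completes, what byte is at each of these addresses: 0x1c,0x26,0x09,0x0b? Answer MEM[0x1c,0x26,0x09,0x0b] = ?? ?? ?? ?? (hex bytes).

[0] 0x1b->0x25 len=2 : db 9d
[1] 0x13->0x24 len=3 : aa 4e 5b
[2] 0x21->0x07 len=5 : 4b ff 64 aa 4e
[3] 0x03->0x23 len=4 : b5 a1 60 52
[4] 0x24->0x1f len=2 : a1 60
query mem[0x1c]=0x9d, mem[0x26]=0x52, mem[0x09]=0x64, mem[0x0b]=0x4e

MEM[0x1c,0x26,0x09,0x0b] = 9d 52 64 4e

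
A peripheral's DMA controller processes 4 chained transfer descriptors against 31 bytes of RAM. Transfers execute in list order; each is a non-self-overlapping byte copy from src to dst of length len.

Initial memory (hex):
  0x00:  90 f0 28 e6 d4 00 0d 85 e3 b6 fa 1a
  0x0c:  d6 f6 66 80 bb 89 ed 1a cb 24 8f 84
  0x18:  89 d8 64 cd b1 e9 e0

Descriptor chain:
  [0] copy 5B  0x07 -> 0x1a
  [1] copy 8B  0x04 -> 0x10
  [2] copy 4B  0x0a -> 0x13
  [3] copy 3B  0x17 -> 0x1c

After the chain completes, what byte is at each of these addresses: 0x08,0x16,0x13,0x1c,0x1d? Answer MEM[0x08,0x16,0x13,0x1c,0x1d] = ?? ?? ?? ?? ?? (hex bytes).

#0 dst[0x1a+5] := {0x85,0xe3,0xb6,0xfa,0x1a}
#1 dst[0x10+8] := {0xd4,0x00,0x0d,0x85,0xe3,0xb6,0xfa,0x1a}
#2 dst[0x13+4] := {0xfa,0x1a,0xd6,0xf6}
#3 dst[0x1c+3] := {0x1a,0x89,0xd8}
query mem[0x08]=0xe3, mem[0x16]=0xf6, mem[0x13]=0xfa, mem[0x1c]=0x1a, mem[0x1d]=0x89

MEM[0x08,0x16,0x13,0x1c,0x1d] = e3 f6 fa 1a 89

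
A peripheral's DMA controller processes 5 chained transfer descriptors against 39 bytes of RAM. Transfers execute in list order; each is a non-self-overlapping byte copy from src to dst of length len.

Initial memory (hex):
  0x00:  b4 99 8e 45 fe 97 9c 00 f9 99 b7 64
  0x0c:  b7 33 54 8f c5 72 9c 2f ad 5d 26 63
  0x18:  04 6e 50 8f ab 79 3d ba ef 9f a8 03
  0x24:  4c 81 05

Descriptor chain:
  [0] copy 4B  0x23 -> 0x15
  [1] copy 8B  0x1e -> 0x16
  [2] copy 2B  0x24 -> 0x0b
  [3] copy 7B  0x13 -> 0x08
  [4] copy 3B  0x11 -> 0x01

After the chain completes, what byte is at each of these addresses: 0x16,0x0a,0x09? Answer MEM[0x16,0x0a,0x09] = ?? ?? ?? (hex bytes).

MEM[0x16,0x0a,0x09] = 3d 03 ad

#0 dst[0x15+4] := {0x03,0x4c,0x81,0x05}
#1 dst[0x16+8] := {0x3d,0xba,0xef,0x9f,0xa8,0x03,0x4c,0x81}
#2 dst[0x0b+2] := {0x4c,0x81}
#3 dst[0x08+7] := {0x2f,0xad,0x03,0x3d,0xba,0xef,0x9f}
#4 dst[0x01+3] := {0x72,0x9c,0x2f}
query mem[0x16]=0x3d, mem[0x0a]=0x03, mem[0x09]=0xad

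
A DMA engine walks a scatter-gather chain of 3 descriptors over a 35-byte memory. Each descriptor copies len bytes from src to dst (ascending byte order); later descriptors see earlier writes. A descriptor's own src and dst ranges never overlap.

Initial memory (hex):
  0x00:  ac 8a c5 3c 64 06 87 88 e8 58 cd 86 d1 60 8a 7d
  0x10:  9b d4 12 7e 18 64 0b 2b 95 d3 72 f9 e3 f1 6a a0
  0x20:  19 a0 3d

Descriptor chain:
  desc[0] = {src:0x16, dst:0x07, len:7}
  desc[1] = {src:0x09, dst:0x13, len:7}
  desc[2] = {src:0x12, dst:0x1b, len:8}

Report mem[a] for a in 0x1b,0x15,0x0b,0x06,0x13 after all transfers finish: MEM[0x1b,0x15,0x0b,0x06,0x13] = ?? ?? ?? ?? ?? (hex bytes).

[0] 0x16->0x07 len=7 : 0b 2b 95 d3 72 f9 e3
[1] 0x09->0x13 len=7 : 95 d3 72 f9 e3 8a 7d
[2] 0x12->0x1b len=8 : 12 95 d3 72 f9 e3 8a 7d
query mem[0x1b]=0x12, mem[0x15]=0x72, mem[0x0b]=0x72, mem[0x06]=0x87, mem[0x13]=0x95

MEM[0x1b,0x15,0x0b,0x06,0x13] = 12 72 72 87 95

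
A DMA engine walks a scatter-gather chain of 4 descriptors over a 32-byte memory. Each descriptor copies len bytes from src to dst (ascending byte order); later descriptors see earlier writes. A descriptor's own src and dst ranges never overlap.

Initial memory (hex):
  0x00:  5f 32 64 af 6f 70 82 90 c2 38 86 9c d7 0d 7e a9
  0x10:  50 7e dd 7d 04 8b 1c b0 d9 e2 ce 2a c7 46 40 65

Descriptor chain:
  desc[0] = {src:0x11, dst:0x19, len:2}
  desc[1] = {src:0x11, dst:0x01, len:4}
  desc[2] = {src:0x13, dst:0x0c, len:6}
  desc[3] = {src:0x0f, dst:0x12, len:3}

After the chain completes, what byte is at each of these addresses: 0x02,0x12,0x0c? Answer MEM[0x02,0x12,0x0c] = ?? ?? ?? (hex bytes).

MEM[0x02,0x12,0x0c] = dd 1c 7d

#0 dst[0x19+2] := {0x7e,0xdd}
#1 dst[0x01+4] := {0x7e,0xdd,0x7d,0x04}
#2 dst[0x0c+6] := {0x7d,0x04,0x8b,0x1c,0xb0,0xd9}
#3 dst[0x12+3] := {0x1c,0xb0,0xd9}
query mem[0x02]=0xdd, mem[0x12]=0x1c, mem[0x0c]=0x7d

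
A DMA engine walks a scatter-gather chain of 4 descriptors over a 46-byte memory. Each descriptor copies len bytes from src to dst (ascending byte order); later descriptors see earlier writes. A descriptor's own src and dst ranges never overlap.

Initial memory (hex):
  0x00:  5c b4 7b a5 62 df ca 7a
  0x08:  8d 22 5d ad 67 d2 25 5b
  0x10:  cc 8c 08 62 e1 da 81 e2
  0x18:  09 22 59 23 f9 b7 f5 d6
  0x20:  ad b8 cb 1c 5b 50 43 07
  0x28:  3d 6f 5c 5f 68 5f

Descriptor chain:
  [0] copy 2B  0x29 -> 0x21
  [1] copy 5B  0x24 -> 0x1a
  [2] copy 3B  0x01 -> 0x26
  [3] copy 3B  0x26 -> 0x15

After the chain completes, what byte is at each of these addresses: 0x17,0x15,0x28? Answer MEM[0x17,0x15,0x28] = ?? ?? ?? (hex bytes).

MEM[0x17,0x15,0x28] = a5 b4 a5

D0: mem[0x21..0x22] <- [6f 5c]
D1: mem[0x1a..0x1e] <- [5b 50 43 07 3d]
D2: mem[0x26..0x28] <- [b4 7b a5]
D3: mem[0x15..0x17] <- [b4 7b a5]
query mem[0x17]=0xa5, mem[0x15]=0xb4, mem[0x28]=0xa5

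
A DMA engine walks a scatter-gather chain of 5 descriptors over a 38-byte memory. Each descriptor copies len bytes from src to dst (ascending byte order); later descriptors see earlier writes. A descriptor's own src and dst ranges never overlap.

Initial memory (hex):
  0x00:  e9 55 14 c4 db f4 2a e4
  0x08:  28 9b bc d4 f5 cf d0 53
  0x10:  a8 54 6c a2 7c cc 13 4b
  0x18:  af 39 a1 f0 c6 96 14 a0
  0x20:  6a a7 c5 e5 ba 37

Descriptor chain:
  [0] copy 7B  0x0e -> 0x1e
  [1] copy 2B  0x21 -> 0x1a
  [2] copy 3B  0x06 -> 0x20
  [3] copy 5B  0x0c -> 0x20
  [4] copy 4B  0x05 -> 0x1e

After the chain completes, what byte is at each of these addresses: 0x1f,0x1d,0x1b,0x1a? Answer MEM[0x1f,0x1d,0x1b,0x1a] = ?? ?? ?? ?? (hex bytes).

[0] 0x0e->0x1e len=7 : d0 53 a8 54 6c a2 7c
[1] 0x21->0x1a len=2 : 54 6c
[2] 0x06->0x20 len=3 : 2a e4 28
[3] 0x0c->0x20 len=5 : f5 cf d0 53 a8
[4] 0x05->0x1e len=4 : f4 2a e4 28
query mem[0x1f]=0x2a, mem[0x1d]=0x96, mem[0x1b]=0x6c, mem[0x1a]=0x54

MEM[0x1f,0x1d,0x1b,0x1a] = 2a 96 6c 54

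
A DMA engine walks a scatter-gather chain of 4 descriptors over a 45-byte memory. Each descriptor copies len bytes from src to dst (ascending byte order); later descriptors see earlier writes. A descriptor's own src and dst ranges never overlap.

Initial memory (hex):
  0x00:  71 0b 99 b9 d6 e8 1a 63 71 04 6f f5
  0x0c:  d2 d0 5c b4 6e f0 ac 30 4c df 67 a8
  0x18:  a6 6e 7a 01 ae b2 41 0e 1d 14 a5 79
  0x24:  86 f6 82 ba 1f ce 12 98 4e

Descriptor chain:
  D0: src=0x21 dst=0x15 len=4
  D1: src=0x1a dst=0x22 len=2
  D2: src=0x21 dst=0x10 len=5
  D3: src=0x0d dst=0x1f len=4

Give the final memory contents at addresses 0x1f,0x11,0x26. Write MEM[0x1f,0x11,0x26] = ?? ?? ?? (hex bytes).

D0: mem[0x15..0x18] <- [14 a5 79 86]
D1: mem[0x22..0x23] <- [7a 01]
D2: mem[0x10..0x14] <- [14 7a 01 86 f6]
D3: mem[0x1f..0x22] <- [d0 5c b4 14]
query mem[0x1f]=0xd0, mem[0x11]=0x7a, mem[0x26]=0x82

MEM[0x1f,0x11,0x26] = d0 7a 82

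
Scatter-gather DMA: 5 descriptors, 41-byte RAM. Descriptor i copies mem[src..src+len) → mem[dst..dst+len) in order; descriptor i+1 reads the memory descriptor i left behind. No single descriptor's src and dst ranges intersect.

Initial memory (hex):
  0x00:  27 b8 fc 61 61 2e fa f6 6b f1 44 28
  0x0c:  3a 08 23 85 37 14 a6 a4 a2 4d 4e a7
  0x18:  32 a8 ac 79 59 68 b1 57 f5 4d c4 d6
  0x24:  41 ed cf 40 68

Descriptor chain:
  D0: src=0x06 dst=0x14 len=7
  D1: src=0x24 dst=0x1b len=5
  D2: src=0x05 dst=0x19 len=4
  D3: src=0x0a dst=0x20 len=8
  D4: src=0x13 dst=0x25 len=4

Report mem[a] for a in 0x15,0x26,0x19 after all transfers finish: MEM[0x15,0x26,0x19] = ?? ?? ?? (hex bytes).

MEM[0x15,0x26,0x19] = f6 fa 2e

#0 dst[0x14+7] := {0xfa,0xf6,0x6b,0xf1,0x44,0x28,0x3a}
#1 dst[0x1b+5] := {0x41,0xed,0xcf,0x40,0x68}
#2 dst[0x19+4] := {0x2e,0xfa,0xf6,0x6b}
#3 dst[0x20+8] := {0x44,0x28,0x3a,0x08,0x23,0x85,0x37,0x14}
#4 dst[0x25+4] := {0xa4,0xfa,0xf6,0x6b}
query mem[0x15]=0xf6, mem[0x26]=0xfa, mem[0x19]=0x2e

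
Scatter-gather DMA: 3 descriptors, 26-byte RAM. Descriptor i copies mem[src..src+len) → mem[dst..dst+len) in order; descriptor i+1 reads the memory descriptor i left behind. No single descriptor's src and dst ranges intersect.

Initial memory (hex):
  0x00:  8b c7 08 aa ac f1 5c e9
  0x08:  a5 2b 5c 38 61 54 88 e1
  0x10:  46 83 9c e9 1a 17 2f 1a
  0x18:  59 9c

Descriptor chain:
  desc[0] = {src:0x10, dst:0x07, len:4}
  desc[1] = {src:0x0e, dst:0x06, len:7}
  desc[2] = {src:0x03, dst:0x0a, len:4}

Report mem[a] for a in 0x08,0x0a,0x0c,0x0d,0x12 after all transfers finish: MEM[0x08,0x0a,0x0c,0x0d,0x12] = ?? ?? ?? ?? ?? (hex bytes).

D0: mem[0x07..0x0a] <- [46 83 9c e9]
D1: mem[0x06..0x0c] <- [88 e1 46 83 9c e9 1a]
D2: mem[0x0a..0x0d] <- [aa ac f1 88]
query mem[0x08]=0x46, mem[0x0a]=0xaa, mem[0x0c]=0xf1, mem[0x0d]=0x88, mem[0x12]=0x9c

MEM[0x08,0x0a,0x0c,0x0d,0x12] = 46 aa f1 88 9c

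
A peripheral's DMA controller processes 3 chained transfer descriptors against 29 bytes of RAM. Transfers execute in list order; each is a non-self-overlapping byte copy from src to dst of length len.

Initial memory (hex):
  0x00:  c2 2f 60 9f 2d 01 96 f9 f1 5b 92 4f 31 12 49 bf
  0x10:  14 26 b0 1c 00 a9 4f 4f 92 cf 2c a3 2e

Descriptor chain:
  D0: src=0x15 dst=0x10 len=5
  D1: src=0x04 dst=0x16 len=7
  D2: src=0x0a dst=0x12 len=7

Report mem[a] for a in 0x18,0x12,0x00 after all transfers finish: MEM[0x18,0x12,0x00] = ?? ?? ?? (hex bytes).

MEM[0x18,0x12,0x00] = a9 92 c2

#0 dst[0x10+5] := {0xa9,0x4f,0x4f,0x92,0xcf}
#1 dst[0x16+7] := {0x2d,0x01,0x96,0xf9,0xf1,0x5b,0x92}
#2 dst[0x12+7] := {0x92,0x4f,0x31,0x12,0x49,0xbf,0xa9}
query mem[0x18]=0xa9, mem[0x12]=0x92, mem[0x00]=0xc2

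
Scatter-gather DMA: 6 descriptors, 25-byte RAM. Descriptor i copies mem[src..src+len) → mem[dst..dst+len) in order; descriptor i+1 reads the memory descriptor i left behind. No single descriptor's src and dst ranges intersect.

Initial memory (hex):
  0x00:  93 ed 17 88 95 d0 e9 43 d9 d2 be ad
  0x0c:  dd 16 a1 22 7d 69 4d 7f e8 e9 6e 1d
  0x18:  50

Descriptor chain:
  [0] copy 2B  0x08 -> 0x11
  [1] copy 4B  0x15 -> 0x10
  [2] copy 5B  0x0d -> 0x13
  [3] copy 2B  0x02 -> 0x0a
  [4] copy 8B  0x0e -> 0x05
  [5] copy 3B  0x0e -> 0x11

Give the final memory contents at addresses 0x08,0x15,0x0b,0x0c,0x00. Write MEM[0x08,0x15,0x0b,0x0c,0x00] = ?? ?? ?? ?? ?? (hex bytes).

MEM[0x08,0x15,0x0b,0x0c,0x00] = 6e 22 a1 22 93

  after D0: wrote 2B at 0x11 = d9d2
  after D1: wrote 4B at 0x10 = e96e1d50
  after D2: wrote 5B at 0x13 = 16a122e96e
  after D3: wrote 2B at 0x0a = 1788
  after D4: wrote 8B at 0x05 = a122e96e1d16a122
  after D5: wrote 3B at 0x11 = a122e9
query mem[0x08]=0x6e, mem[0x15]=0x22, mem[0x0b]=0xa1, mem[0x0c]=0x22, mem[0x00]=0x93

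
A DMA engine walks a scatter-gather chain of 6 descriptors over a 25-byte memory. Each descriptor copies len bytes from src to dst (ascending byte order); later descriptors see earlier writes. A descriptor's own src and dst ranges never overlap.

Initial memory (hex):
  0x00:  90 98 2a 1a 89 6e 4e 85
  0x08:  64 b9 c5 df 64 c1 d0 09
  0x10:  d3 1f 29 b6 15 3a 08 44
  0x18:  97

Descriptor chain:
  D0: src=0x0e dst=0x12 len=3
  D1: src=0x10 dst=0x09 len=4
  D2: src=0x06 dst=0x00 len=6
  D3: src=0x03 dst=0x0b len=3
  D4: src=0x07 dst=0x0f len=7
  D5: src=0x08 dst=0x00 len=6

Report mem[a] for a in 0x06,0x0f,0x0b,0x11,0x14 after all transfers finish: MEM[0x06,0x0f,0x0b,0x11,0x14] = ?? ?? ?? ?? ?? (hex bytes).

D0: mem[0x12..0x14] <- [d0 09 d3]
D1: mem[0x09..0x0c] <- [d3 1f d0 09]
D2: mem[0x00..0x05] <- [4e 85 64 d3 1f d0]
D3: mem[0x0b..0x0d] <- [d3 1f d0]
D4: mem[0x0f..0x15] <- [85 64 d3 1f d3 1f d0]
D5: mem[0x00..0x05] <- [64 d3 1f d3 1f d0]
query mem[0x06]=0x4e, mem[0x0f]=0x85, mem[0x0b]=0xd3, mem[0x11]=0xd3, mem[0x14]=0x1f

MEM[0x06,0x0f,0x0b,0x11,0x14] = 4e 85 d3 d3 1f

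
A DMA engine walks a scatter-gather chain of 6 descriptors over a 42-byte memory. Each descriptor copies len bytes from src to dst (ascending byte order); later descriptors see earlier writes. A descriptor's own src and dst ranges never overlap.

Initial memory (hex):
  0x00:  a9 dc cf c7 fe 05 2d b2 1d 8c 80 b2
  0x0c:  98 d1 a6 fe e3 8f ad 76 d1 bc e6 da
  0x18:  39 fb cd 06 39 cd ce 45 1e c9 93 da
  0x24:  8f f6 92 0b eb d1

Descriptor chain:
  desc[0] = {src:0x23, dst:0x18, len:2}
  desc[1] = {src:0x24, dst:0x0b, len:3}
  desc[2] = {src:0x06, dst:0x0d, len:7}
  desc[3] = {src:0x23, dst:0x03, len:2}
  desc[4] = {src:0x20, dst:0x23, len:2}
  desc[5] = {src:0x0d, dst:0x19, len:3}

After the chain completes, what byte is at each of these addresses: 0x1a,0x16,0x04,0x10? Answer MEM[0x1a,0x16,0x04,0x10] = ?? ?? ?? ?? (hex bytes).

  after D0: wrote 2B at 0x18 = da8f
  after D1: wrote 3B at 0x0b = 8ff692
  after D2: wrote 7B at 0x0d = 2db21d8c808ff6
  after D3: wrote 2B at 0x03 = da8f
  after D4: wrote 2B at 0x23 = 1ec9
  after D5: wrote 3B at 0x19 = 2db21d
query mem[0x1a]=0xb2, mem[0x16]=0xe6, mem[0x04]=0x8f, mem[0x10]=0x8c

MEM[0x1a,0x16,0x04,0x10] = b2 e6 8f 8c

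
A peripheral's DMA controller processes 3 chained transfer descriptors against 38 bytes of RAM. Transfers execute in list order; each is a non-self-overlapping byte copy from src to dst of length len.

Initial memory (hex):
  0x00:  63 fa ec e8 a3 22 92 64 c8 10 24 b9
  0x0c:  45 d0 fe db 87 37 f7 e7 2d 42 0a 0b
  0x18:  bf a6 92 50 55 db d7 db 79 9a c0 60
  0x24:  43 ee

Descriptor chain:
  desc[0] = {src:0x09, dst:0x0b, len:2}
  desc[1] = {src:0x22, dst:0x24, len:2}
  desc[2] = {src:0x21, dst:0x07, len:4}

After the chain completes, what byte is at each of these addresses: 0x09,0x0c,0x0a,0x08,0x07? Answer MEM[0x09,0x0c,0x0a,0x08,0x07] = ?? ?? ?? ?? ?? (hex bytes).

MEM[0x09,0x0c,0x0a,0x08,0x07] = 60 24 c0 c0 9a

#0 dst[0x0b+2] := {0x10,0x24}
#1 dst[0x24+2] := {0xc0,0x60}
#2 dst[0x07+4] := {0x9a,0xc0,0x60,0xc0}
query mem[0x09]=0x60, mem[0x0c]=0x24, mem[0x0a]=0xc0, mem[0x08]=0xc0, mem[0x07]=0x9a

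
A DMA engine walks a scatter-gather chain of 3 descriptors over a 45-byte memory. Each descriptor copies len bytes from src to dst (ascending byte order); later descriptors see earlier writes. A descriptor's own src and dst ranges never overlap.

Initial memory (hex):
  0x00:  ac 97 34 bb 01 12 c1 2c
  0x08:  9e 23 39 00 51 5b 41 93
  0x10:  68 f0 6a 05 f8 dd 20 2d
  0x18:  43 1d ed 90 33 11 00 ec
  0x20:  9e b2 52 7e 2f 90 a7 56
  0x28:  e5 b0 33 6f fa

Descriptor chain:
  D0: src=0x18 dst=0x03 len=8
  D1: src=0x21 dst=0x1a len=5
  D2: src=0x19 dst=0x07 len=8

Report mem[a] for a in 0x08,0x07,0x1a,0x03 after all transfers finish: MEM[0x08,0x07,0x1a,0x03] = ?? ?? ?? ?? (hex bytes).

MEM[0x08,0x07,0x1a,0x03] = b2 1d b2 43

[0] 0x18->0x03 len=8 : 43 1d ed 90 33 11 00 ec
[1] 0x21->0x1a len=5 : b2 52 7e 2f 90
[2] 0x19->0x07 len=8 : 1d b2 52 7e 2f 90 ec 9e
query mem[0x08]=0xb2, mem[0x07]=0x1d, mem[0x1a]=0xb2, mem[0x03]=0x43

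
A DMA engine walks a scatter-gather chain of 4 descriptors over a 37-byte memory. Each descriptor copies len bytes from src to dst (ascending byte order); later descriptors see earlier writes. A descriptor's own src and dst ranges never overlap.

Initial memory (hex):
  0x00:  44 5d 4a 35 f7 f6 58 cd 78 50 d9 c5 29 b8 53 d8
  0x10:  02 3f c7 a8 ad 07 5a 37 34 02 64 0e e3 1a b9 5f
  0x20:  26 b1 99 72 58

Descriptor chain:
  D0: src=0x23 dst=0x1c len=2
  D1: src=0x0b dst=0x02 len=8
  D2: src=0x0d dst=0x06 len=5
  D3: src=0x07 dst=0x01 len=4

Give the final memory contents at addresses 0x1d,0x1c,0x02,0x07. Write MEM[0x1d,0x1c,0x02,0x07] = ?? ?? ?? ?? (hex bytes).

MEM[0x1d,0x1c,0x02,0x07] = 58 72 d8 53

[0] 0x23->0x1c len=2 : 72 58
[1] 0x0b->0x02 len=8 : c5 29 b8 53 d8 02 3f c7
[2] 0x0d->0x06 len=5 : b8 53 d8 02 3f
[3] 0x07->0x01 len=4 : 53 d8 02 3f
query mem[0x1d]=0x58, mem[0x1c]=0x72, mem[0x02]=0xd8, mem[0x07]=0x53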